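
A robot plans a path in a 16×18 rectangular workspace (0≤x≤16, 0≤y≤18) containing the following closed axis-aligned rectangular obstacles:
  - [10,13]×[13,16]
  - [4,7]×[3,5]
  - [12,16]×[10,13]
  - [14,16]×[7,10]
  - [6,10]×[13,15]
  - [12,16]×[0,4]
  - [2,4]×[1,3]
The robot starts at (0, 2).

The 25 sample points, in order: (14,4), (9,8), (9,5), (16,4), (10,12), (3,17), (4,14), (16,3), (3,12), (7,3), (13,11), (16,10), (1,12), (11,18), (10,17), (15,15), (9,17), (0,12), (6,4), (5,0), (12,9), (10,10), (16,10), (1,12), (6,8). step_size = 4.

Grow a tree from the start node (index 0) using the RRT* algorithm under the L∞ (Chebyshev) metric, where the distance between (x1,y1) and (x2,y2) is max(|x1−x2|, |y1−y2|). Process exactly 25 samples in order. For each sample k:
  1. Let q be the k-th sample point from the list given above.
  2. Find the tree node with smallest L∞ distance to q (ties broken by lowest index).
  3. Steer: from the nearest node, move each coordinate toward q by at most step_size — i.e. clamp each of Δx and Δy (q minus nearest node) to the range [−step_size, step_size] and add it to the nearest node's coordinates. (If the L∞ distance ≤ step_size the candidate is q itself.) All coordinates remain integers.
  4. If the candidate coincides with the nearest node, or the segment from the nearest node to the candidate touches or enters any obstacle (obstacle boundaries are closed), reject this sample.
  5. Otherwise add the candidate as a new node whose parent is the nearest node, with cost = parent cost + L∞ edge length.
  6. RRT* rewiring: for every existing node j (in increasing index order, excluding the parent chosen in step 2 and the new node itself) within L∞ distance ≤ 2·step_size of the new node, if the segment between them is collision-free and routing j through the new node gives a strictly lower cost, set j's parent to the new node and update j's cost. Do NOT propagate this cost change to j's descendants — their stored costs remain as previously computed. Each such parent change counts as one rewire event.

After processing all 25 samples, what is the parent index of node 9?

1. q=(14,4) nearest=0 d=14 new=(4,4) → blocked by [4,7]×[3,5], reject
2. q=(9,8) nearest=0 d=9 new=(4,6) → add node 1 parent=0 cost=4
3. q=(9,5) nearest=1 d=5 new=(8,5) → add node 2 parent=1 cost=8
4. q=(16,4) nearest=2 d=8 new=(12,4) → blocked by [12,16]×[0,4], reject
5. q=(10,12) nearest=1 d=6 new=(8,10) → add node 3 parent=1 cost=8
6. q=(3,17) nearest=3 d=7 new=(4,14) → add node 4 parent=3 cost=12
7. q=(4,14) nearest=4 d=0 → coincident, reject
8. q=(16,3) nearest=2 d=8 new=(12,3) → blocked by [12,16]×[0,4], reject
9. q=(3,12) nearest=4 d=2 new=(3,12) → add node 5 parent=4 cost=14
10. q=(7,3) nearest=2 d=2 new=(7,3) → blocked by [4,7]×[3,5], reject
11. q=(13,11) nearest=3 d=5 new=(12,11) → blocked by [12,16]×[10,13], reject
12. q=(16,10) nearest=2 d=8 new=(12,9) → add node 6 parent=2 cost=12
13. q=(1,12) nearest=5 d=2 new=(1,12) → add node 7 parent=5 cost=16
14. q=(11,18) nearest=4 d=7 new=(8,18) → add node 8 parent=4 cost=16
15. q=(10,17) nearest=8 d=2 new=(10,17) → add node 9 parent=8 cost=18
16. q=(15,15) nearest=9 d=5 new=(14,15) → blocked by [10,13]×[13,16], reject
17. q=(9,17) nearest=8 d=1 new=(9,17) → add node 10 parent=8 cost=17
18. q=(0,12) nearest=7 d=1 new=(0,12) → add node 11 parent=7 cost=17
19. q=(6,4) nearest=1 d=2 new=(6,4) → blocked by [4,7]×[3,5], reject
20. q=(5,0) nearest=0 d=5 new=(4,0) → blocked by [2,4]×[1,3], reject
21. q=(12,9) nearest=6 d=0 → coincident, reject
22. q=(10,10) nearest=3 d=2 new=(10,10) → add node 12 parent=3 cost=10
23. q=(16,10) nearest=6 d=4 new=(16,10) → blocked by [12,16]×[10,13], reject
24. q=(1,12) nearest=7 d=0 → coincident, reject
25. q=(6,8) nearest=1 d=2 new=(6,8) → add node 13 parent=1 cost=6; rewire 5→13 (10<14); rewire 7→13 (11<16); rewire 11→13 (12<17)

Parent of node 9: 8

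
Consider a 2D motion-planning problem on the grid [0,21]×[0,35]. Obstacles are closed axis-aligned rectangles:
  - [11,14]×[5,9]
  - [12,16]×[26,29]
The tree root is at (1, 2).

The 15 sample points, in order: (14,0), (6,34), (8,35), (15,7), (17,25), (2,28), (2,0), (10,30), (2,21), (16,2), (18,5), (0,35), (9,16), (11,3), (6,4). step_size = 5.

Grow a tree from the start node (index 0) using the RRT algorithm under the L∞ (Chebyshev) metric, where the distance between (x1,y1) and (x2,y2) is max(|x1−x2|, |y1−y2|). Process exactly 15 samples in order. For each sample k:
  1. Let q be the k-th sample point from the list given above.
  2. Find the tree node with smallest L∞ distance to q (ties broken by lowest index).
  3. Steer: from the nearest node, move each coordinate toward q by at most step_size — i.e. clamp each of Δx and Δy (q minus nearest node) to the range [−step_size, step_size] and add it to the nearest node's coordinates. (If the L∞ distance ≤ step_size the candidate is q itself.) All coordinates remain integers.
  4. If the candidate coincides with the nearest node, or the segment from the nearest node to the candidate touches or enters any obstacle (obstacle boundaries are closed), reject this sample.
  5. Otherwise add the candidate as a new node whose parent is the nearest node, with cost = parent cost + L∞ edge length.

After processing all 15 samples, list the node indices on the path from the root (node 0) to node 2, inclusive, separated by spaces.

1. q=(14,0) nearest=0 d=13 new=(6,0) → add node 1 parent=0 cost=5
2. q=(6,34) nearest=0 d=32 new=(6,7) → add node 2 parent=0 cost=5
3. q=(8,35) nearest=2 d=28 new=(8,12) → add node 3 parent=2 cost=10
4. q=(15,7) nearest=3 d=7 new=(13,7) → blocked by [11,14]×[5,9], reject
5. q=(17,25) nearest=3 d=13 new=(13,17) → add node 4 parent=3 cost=15
6. q=(2,28) nearest=4 d=11 new=(8,22) → add node 5 parent=4 cost=20
7. q=(2,0) nearest=0 d=2 new=(2,0) → add node 6 parent=0 cost=2
8. q=(10,30) nearest=5 d=8 new=(10,27) → add node 7 parent=5 cost=25
9. q=(2,21) nearest=5 d=6 new=(3,21) → add node 8 parent=5 cost=25
10. q=(16,2) nearest=1 d=10 new=(11,2) → add node 9 parent=1 cost=10
11. q=(18,5) nearest=9 d=7 new=(16,5) → add node 10 parent=9 cost=15
12. q=(0,35) nearest=7 d=10 new=(5,32) → add node 11 parent=7 cost=30
13. q=(9,16) nearest=3 d=4 new=(9,16) → add node 12 parent=3 cost=14
14. q=(11,3) nearest=9 d=1 new=(11,3) → add node 13 parent=9 cost=11
15. q=(6,4) nearest=2 d=3 new=(6,4) → add node 14 parent=2 cost=8

Path: 0 2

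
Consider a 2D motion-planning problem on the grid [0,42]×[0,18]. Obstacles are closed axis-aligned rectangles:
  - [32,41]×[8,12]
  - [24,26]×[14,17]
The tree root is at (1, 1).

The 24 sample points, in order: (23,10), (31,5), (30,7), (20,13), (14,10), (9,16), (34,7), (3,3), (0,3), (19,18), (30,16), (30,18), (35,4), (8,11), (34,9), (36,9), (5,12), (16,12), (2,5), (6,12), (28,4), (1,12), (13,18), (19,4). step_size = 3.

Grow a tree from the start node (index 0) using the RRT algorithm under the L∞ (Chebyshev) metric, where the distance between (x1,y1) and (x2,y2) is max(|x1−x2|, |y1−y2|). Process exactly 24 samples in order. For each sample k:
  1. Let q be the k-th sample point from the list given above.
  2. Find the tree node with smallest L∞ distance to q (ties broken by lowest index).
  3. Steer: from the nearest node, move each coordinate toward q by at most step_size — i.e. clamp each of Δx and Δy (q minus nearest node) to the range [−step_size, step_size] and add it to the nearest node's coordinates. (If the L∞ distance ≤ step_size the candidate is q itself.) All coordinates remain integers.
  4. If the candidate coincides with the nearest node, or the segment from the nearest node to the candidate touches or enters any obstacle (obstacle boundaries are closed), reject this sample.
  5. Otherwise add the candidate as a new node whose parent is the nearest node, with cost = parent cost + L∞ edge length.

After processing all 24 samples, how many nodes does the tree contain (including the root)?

Node count: 24

1. q=(23,10) nearest=0 d=22 new=(4,4) → add node 1 parent=0 cost=3
2. q=(31,5) nearest=1 d=27 new=(7,5) → add node 2 parent=1 cost=6
3. q=(30,7) nearest=2 d=23 new=(10,7) → add node 3 parent=2 cost=9
4. q=(20,13) nearest=3 d=10 new=(13,10) → add node 4 parent=3 cost=12
5. q=(14,10) nearest=4 d=1 new=(14,10) → add node 5 parent=4 cost=13
6. q=(9,16) nearest=4 d=6 new=(10,13) → add node 6 parent=4 cost=15
7. q=(34,7) nearest=5 d=20 new=(17,7) → add node 7 parent=5 cost=16
8. q=(3,3) nearest=1 d=1 new=(3,3) → add node 8 parent=1 cost=4
9. q=(0,3) nearest=0 d=2 new=(0,3) → add node 9 parent=0 cost=2
10. q=(19,18) nearest=4 d=8 new=(16,13) → add node 10 parent=4 cost=15
11. q=(30,16) nearest=7 d=13 new=(20,10) → add node 11 parent=7 cost=19
12. q=(30,18) nearest=11 d=10 new=(23,13) → add node 12 parent=11 cost=22
13. q=(35,4) nearest=12 d=12 new=(26,10) → add node 13 parent=12 cost=25
14. q=(8,11) nearest=6 d=2 new=(8,11) → add node 14 parent=6 cost=17
15. q=(34,9) nearest=13 d=8 new=(29,9) → add node 15 parent=13 cost=28
16. q=(36,9) nearest=15 d=7 new=(32,9) → blocked by [32,41]×[8,12], reject
17. q=(5,12) nearest=14 d=3 new=(5,12) → add node 16 parent=14 cost=20
18. q=(16,12) nearest=10 d=1 new=(16,12) → add node 17 parent=10 cost=16
19. q=(2,5) nearest=1 d=2 new=(2,5) → add node 18 parent=1 cost=5
20. q=(6,12) nearest=16 d=1 new=(6,12) → add node 19 parent=16 cost=21
21. q=(28,4) nearest=15 d=5 new=(28,6) → add node 20 parent=15 cost=31
22. q=(1,12) nearest=16 d=4 new=(2,12) → add node 21 parent=16 cost=23
23. q=(13,18) nearest=6 d=5 new=(13,16) → add node 22 parent=6 cost=18
24. q=(19,4) nearest=7 d=3 new=(19,4) → add node 23 parent=7 cost=19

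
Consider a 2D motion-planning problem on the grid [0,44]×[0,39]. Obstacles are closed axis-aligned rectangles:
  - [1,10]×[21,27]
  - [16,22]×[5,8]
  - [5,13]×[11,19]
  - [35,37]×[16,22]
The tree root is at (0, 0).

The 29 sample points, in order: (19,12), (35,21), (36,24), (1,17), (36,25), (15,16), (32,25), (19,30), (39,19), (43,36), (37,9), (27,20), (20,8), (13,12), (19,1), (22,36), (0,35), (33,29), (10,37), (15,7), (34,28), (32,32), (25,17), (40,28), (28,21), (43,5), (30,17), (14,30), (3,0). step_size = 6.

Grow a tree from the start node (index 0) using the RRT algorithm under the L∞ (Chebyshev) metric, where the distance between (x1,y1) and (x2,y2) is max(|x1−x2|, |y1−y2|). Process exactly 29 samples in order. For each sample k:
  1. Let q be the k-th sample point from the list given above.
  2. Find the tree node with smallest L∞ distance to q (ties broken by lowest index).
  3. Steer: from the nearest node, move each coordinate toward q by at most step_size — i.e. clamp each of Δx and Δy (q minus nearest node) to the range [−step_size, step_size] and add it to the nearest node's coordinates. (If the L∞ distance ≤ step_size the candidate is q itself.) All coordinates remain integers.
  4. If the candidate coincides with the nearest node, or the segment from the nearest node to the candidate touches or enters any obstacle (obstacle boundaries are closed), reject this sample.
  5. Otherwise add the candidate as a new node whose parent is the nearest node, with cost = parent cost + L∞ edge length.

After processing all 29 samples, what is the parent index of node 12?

1. q=(19,12) nearest=0 d=19 new=(6,6) → add node 1 parent=0 cost=6
2. q=(35,21) nearest=1 d=29 new=(12,12) → blocked by [5,13]×[11,19], reject
3. q=(36,24) nearest=1 d=30 new=(12,12) → blocked by [5,13]×[11,19], reject
4. q=(1,17) nearest=1 d=11 new=(1,12) → add node 2 parent=1 cost=12
5. q=(36,25) nearest=1 d=30 new=(12,12) → blocked by [5,13]×[11,19], reject
6. q=(15,16) nearest=1 d=10 new=(12,12) → blocked by [5,13]×[11,19], reject
7. q=(32,25) nearest=1 d=26 new=(12,12) → blocked by [5,13]×[11,19], reject
8. q=(19,30) nearest=2 d=18 new=(7,18) → blocked by [5,13]×[11,19], reject
9. q=(39,19) nearest=1 d=33 new=(12,12) → blocked by [5,13]×[11,19], reject
10. q=(43,36) nearest=1 d=37 new=(12,12) → blocked by [5,13]×[11,19], reject
11. q=(37,9) nearest=1 d=31 new=(12,9) → add node 3 parent=1 cost=12
12. q=(27,20) nearest=3 d=15 new=(18,15) → add node 4 parent=3 cost=18
13. q=(20,8) nearest=4 d=7 new=(20,9) → add node 5 parent=4 cost=24
14. q=(13,12) nearest=3 d=3 new=(13,12) → blocked by [5,13]×[11,19], reject
15. q=(19,1) nearest=3 d=8 new=(18,3) → blocked by [16,22]×[5,8], reject
16. q=(22,36) nearest=4 d=21 new=(22,21) → add node 6 parent=4 cost=24
17. q=(0,35) nearest=4 d=20 new=(12,21) → add node 7 parent=4 cost=24
18. q=(33,29) nearest=6 d=11 new=(28,27) → add node 8 parent=6 cost=30
19. q=(10,37) nearest=6 d=16 new=(16,27) → add node 9 parent=6 cost=30
20. q=(15,7) nearest=3 d=3 new=(15,7) → add node 10 parent=3 cost=15
21. q=(34,28) nearest=8 d=6 new=(34,28) → add node 11 parent=8 cost=36
22. q=(32,32) nearest=11 d=4 new=(32,32) → add node 12 parent=11 cost=40
23. q=(25,17) nearest=6 d=4 new=(25,17) → add node 13 parent=6 cost=28
24. q=(40,28) nearest=11 d=6 new=(40,28) → add node 14 parent=11 cost=42
25. q=(28,21) nearest=13 d=4 new=(28,21) → add node 15 parent=13 cost=32
26. q=(43,5) nearest=15 d=16 new=(34,15) → add node 16 parent=15 cost=38
27. q=(30,17) nearest=15 d=4 new=(30,17) → add node 17 parent=15 cost=36
28. q=(14,30) nearest=9 d=3 new=(14,30) → add node 18 parent=9 cost=33
29. q=(3,0) nearest=0 d=3 new=(3,0) → add node 19 parent=0 cost=3

Parent of node 12: 11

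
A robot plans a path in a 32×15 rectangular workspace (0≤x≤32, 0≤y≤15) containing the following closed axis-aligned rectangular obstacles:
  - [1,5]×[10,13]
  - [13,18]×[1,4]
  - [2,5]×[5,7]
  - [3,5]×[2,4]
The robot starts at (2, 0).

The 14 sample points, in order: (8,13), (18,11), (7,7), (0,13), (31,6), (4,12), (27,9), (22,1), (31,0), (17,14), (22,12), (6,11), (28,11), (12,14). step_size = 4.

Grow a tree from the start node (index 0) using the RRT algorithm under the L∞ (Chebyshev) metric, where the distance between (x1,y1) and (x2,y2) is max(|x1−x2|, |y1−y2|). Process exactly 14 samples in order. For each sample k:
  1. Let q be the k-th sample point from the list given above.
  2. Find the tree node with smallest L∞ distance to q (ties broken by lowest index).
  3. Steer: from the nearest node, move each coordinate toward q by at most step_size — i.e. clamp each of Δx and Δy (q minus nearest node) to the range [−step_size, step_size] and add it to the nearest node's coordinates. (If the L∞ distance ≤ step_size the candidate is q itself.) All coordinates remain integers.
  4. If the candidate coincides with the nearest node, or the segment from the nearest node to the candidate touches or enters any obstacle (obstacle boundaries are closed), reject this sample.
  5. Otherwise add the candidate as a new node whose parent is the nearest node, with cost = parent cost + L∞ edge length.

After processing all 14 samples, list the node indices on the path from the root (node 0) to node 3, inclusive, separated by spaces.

1. q=(8,13) nearest=0 d=13 new=(6,4) → blocked by [3,5]×[2,4], reject
2. q=(18,11) nearest=0 d=16 new=(6,4) → blocked by [3,5]×[2,4], reject
3. q=(7,7) nearest=0 d=7 new=(6,4) → blocked by [3,5]×[2,4], reject
4. q=(0,13) nearest=0 d=13 new=(0,4) → add node 1 parent=0 cost=4
5. q=(31,6) nearest=0 d=29 new=(6,4) → blocked by [3,5]×[2,4], reject
6. q=(4,12) nearest=1 d=8 new=(4,8) → blocked by [2,5]×[5,7], reject
7. q=(27,9) nearest=0 d=25 new=(6,4) → blocked by [3,5]×[2,4], reject
8. q=(22,1) nearest=0 d=20 new=(6,1) → add node 2 parent=0 cost=4
9. q=(31,0) nearest=2 d=25 new=(10,0) → add node 3 parent=2 cost=8
10. q=(17,14) nearest=2 d=13 new=(10,5) → add node 4 parent=2 cost=8
11. q=(22,12) nearest=3 d=12 new=(14,4) → blocked by [13,18]×[1,4], reject
12. q=(6,11) nearest=4 d=6 new=(6,9) → add node 5 parent=4 cost=12
13. q=(28,11) nearest=3 d=18 new=(14,4) → blocked by [13,18]×[1,4], reject
14. q=(12,14) nearest=5 d=6 new=(10,13) → add node 6 parent=5 cost=16

Path: 0 2 3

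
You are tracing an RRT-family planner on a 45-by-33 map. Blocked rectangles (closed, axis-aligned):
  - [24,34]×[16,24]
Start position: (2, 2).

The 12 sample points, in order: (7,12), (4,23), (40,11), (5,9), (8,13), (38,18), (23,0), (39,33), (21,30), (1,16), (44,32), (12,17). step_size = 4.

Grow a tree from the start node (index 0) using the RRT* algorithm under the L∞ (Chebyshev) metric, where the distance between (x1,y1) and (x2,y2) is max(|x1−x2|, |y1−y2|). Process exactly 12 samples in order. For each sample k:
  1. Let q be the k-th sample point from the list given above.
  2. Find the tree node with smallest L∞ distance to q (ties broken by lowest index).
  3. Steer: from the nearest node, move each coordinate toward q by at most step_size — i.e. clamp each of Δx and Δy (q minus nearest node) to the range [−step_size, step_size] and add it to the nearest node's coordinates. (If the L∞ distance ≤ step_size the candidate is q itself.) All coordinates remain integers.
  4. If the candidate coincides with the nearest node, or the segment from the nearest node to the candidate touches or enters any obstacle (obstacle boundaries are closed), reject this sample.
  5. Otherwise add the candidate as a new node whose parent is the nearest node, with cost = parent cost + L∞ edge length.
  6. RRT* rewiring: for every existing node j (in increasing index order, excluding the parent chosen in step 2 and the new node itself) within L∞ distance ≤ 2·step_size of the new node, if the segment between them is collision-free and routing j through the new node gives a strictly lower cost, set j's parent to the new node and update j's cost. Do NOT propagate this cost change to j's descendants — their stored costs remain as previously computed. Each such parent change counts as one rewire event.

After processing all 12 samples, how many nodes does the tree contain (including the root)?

1. q=(7,12) nearest=0 d=10 new=(6,6) → add node 1 parent=0 cost=4
2. q=(4,23) nearest=1 d=17 new=(4,10) → add node 2 parent=1 cost=8
3. q=(40,11) nearest=1 d=34 new=(10,10) → add node 3 parent=1 cost=8
4. q=(5,9) nearest=2 d=1 new=(5,9) → add node 4 parent=2 cost=9
5. q=(8,13) nearest=3 d=3 new=(8,13) → add node 5 parent=3 cost=11
6. q=(38,18) nearest=3 d=28 new=(14,14) → add node 6 parent=3 cost=12
7. q=(23,0) nearest=3 d=13 new=(14,6) → add node 7 parent=3 cost=12
8. q=(39,33) nearest=6 d=25 new=(18,18) → add node 8 parent=6 cost=16
9. q=(21,30) nearest=8 d=12 new=(21,22) → add node 9 parent=8 cost=20
10. q=(1,16) nearest=2 d=6 new=(1,14) → add node 10 parent=2 cost=12
11. q=(44,32) nearest=9 d=23 new=(25,26) → add node 11 parent=9 cost=24
12. q=(12,17) nearest=6 d=3 new=(12,17) → add node 12 parent=6 cost=15

Node count: 13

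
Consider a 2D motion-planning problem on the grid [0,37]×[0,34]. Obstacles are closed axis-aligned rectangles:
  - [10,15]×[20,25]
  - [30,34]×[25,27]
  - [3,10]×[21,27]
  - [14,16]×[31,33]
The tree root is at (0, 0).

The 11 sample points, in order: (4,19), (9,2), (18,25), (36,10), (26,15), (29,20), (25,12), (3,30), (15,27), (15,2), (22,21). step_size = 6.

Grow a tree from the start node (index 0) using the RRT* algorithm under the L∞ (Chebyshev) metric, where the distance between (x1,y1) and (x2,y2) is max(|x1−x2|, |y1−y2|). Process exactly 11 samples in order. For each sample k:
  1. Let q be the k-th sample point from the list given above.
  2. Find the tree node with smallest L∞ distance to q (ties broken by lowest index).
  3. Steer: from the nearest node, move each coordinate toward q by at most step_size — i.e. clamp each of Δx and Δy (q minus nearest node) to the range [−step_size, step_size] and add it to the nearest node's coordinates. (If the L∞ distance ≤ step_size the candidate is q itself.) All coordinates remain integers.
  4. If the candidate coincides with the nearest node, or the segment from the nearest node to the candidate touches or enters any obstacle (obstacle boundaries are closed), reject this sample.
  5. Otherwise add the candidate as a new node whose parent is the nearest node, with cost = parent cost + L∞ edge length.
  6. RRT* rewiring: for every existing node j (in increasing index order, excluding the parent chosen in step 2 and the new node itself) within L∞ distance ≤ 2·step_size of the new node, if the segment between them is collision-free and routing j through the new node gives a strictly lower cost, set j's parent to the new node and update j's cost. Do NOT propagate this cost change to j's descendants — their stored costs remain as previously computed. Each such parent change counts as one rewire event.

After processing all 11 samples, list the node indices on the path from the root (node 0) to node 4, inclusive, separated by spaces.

1. q=(4,19) nearest=0 d=19 new=(4,6) → add node 1 parent=0 cost=6
2. q=(9,2) nearest=1 d=5 new=(9,2) → add node 2 parent=1 cost=11
3. q=(18,25) nearest=1 d=19 new=(10,12) → add node 3 parent=1 cost=12
4. q=(36,10) nearest=3 d=26 new=(16,10) → add node 4 parent=3 cost=18
5. q=(26,15) nearest=4 d=10 new=(22,15) → add node 5 parent=4 cost=24
6. q=(29,20) nearest=5 d=7 new=(28,20) → add node 6 parent=5 cost=30
7. q=(25,12) nearest=5 d=3 new=(25,12) → add node 7 parent=5 cost=27
8. q=(3,30) nearest=3 d=18 new=(4,18) → add node 8 parent=3 cost=18
9. q=(15,27) nearest=8 d=11 new=(10,24) → blocked by [10,15]×[20,25], reject
10. q=(15,2) nearest=2 d=6 new=(15,2) → add node 9 parent=2 cost=17
11. q=(22,21) nearest=5 d=6 new=(22,21) → add node 10 parent=5 cost=30

Path: 0 1 3 4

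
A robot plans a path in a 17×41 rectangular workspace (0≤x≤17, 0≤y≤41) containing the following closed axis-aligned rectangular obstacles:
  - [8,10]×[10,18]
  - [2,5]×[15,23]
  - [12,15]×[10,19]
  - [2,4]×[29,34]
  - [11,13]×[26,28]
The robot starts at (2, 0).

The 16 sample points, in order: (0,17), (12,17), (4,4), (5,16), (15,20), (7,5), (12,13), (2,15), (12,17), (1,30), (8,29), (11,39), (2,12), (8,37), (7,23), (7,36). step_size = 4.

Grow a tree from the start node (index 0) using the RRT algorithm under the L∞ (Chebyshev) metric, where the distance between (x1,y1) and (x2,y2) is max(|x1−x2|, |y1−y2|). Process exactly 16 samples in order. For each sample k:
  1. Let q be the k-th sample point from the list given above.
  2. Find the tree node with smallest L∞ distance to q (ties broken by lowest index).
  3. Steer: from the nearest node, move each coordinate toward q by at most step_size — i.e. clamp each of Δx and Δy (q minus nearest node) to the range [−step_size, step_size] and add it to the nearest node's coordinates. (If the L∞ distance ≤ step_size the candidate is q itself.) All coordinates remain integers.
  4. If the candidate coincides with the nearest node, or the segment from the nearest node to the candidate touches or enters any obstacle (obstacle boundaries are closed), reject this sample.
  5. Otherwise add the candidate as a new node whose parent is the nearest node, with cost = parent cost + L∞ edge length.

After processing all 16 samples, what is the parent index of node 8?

1. q=(0,17) nearest=0 d=17 new=(0,4) → add node 1 parent=0 cost=4
2. q=(12,17) nearest=1 d=13 new=(4,8) → add node 2 parent=1 cost=8
3. q=(4,4) nearest=0 d=4 new=(4,4) → add node 3 parent=0 cost=4
4. q=(5,16) nearest=2 d=8 new=(5,12) → add node 4 parent=2 cost=12
5. q=(15,20) nearest=4 d=10 new=(9,16) → blocked by [8,10]×[10,18], reject
6. q=(7,5) nearest=2 d=3 new=(7,5) → add node 5 parent=2 cost=11
7. q=(12,13) nearest=4 d=7 new=(9,13) → blocked by [8,10]×[10,18], reject
8. q=(2,15) nearest=4 d=3 new=(2,15) → blocked by [2,5]×[15,23], reject
9. q=(12,17) nearest=4 d=7 new=(9,16) → blocked by [8,10]×[10,18], reject
10. q=(1,30) nearest=4 d=18 new=(1,16) → blocked by [2,5]×[15,23], reject
11. q=(8,29) nearest=4 d=17 new=(8,16) → blocked by [8,10]×[10,18], reject
12. q=(11,39) nearest=4 d=27 new=(9,16) → blocked by [8,10]×[10,18], reject
13. q=(2,12) nearest=4 d=3 new=(2,12) → add node 6 parent=4 cost=15
14. q=(8,37) nearest=4 d=25 new=(8,16) → blocked by [8,10]×[10,18], reject
15. q=(7,23) nearest=4 d=11 new=(7,16) → add node 7 parent=4 cost=16
16. q=(7,36) nearest=7 d=20 new=(7,20) → add node 8 parent=7 cost=20

Parent of node 8: 7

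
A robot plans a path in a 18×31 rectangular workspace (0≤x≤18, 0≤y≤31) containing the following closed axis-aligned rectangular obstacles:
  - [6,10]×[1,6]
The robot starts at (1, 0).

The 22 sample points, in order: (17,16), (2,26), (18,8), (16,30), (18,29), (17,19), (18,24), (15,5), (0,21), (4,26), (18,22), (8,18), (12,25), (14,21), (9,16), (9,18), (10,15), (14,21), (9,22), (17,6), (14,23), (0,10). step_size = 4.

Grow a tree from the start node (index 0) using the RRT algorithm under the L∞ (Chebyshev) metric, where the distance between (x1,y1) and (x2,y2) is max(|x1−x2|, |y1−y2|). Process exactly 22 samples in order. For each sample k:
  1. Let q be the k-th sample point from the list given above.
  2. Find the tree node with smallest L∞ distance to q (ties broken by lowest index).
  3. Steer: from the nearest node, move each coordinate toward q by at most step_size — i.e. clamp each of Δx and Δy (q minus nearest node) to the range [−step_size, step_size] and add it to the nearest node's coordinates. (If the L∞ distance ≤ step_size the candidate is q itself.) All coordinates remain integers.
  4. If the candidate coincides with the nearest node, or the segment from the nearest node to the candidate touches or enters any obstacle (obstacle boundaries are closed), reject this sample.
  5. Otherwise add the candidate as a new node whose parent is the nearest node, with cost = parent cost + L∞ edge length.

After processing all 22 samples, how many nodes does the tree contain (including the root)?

Node count: 21

1. q=(17,16) nearest=0 d=16 new=(5,4) → add node 1 parent=0 cost=4
2. q=(2,26) nearest=1 d=22 new=(2,8) → add node 2 parent=1 cost=8
3. q=(18,8) nearest=1 d=13 new=(9,8) → blocked by [6,10]×[1,6], reject
4. q=(16,30) nearest=2 d=22 new=(6,12) → add node 3 parent=2 cost=12
5. q=(18,29) nearest=3 d=17 new=(10,16) → add node 4 parent=3 cost=16
6. q=(17,19) nearest=4 d=7 new=(14,19) → add node 5 parent=4 cost=20
7. q=(18,24) nearest=5 d=5 new=(18,23) → add node 6 parent=5 cost=24
8. q=(15,5) nearest=3 d=9 new=(10,8) → add node 7 parent=3 cost=16
9. q=(0,21) nearest=3 d=9 new=(2,16) → add node 8 parent=3 cost=16
10. q=(4,26) nearest=4 d=10 new=(6,20) → add node 9 parent=4 cost=20
11. q=(18,22) nearest=6 d=1 new=(18,22) → add node 10 parent=6 cost=25
12. q=(8,18) nearest=4 d=2 new=(8,18) → add node 11 parent=4 cost=18
13. q=(12,25) nearest=5 d=6 new=(12,23) → add node 12 parent=5 cost=24
14. q=(14,21) nearest=5 d=2 new=(14,21) → add node 13 parent=5 cost=22
15. q=(9,16) nearest=4 d=1 new=(9,16) → add node 14 parent=4 cost=17
16. q=(9,18) nearest=11 d=1 new=(9,18) → add node 15 parent=11 cost=19
17. q=(10,15) nearest=4 d=1 new=(10,15) → add node 16 parent=4 cost=17
18. q=(14,21) nearest=13 d=0 → coincident, reject
19. q=(9,22) nearest=9 d=3 new=(9,22) → add node 17 parent=9 cost=23
20. q=(17,6) nearest=7 d=7 new=(14,6) → add node 18 parent=7 cost=20
21. q=(14,23) nearest=12 d=2 new=(14,23) → add node 19 parent=12 cost=26
22. q=(0,10) nearest=2 d=2 new=(0,10) → add node 20 parent=2 cost=10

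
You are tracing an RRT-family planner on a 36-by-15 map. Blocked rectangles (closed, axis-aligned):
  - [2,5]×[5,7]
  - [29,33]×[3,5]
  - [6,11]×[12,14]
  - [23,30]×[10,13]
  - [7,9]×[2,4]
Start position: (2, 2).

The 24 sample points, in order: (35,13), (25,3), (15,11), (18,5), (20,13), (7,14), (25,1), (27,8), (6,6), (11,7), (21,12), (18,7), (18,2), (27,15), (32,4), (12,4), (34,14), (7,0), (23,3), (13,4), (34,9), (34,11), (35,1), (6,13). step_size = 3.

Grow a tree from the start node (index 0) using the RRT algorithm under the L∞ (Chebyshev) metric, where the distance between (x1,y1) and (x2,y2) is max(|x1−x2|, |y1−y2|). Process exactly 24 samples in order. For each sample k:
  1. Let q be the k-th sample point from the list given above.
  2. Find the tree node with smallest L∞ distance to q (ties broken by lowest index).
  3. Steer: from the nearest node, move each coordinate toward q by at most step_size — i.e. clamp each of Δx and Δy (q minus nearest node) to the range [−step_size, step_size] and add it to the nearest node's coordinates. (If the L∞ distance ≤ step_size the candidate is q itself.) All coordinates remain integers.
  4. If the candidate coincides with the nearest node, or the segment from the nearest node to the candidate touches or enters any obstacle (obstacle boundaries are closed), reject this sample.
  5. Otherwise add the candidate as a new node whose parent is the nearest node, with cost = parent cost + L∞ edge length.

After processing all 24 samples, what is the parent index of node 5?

1. q=(35,13) nearest=0 d=33 new=(5,5) → blocked by [2,5]×[5,7], reject
2. q=(25,3) nearest=0 d=23 new=(5,3) → add node 1 parent=0 cost=3
3. q=(15,11) nearest=1 d=10 new=(8,6) → add node 2 parent=1 cost=6
4. q=(18,5) nearest=2 d=10 new=(11,5) → add node 3 parent=2 cost=9
5. q=(20,13) nearest=3 d=9 new=(14,8) → add node 4 parent=3 cost=12
6. q=(7,14) nearest=4 d=7 new=(11,11) → add node 5 parent=4 cost=15
7. q=(25,1) nearest=4 d=11 new=(17,5) → add node 6 parent=4 cost=15
8. q=(27,8) nearest=6 d=10 new=(20,8) → add node 7 parent=6 cost=18
9. q=(6,6) nearest=2 d=2 new=(6,6) → add node 8 parent=2 cost=8
10. q=(11,7) nearest=3 d=2 new=(11,7) → add node 9 parent=3 cost=11
11. q=(21,12) nearest=7 d=4 new=(21,11) → add node 10 parent=7 cost=21
12. q=(18,7) nearest=6 d=2 new=(18,7) → add node 11 parent=6 cost=17
13. q=(18,2) nearest=6 d=3 new=(18,2) → add node 12 parent=6 cost=18
14. q=(27,15) nearest=10 d=6 new=(24,14) → blocked by [23,30]×[10,13], reject
15. q=(32,4) nearest=10 d=11 new=(24,8) → add node 13 parent=10 cost=24
16. q=(12,4) nearest=3 d=1 new=(12,4) → add node 14 parent=3 cost=10
17. q=(34,14) nearest=13 d=10 new=(27,11) → blocked by [23,30]×[10,13], reject
18. q=(7,0) nearest=1 d=3 new=(7,0) → add node 15 parent=1 cost=6
19. q=(23,3) nearest=7 d=5 new=(23,5) → add node 16 parent=7 cost=21
20. q=(13,4) nearest=14 d=1 new=(13,4) → add node 17 parent=14 cost=11
21. q=(34,9) nearest=13 d=10 new=(27,9) → add node 18 parent=13 cost=27
22. q=(34,11) nearest=18 d=7 new=(30,11) → blocked by [23,30]×[10,13], reject
23. q=(35,1) nearest=18 d=8 new=(30,6) → add node 19 parent=18 cost=30
24. q=(6,13) nearest=5 d=5 new=(8,13) → blocked by [6,11]×[12,14], reject

Parent of node 5: 4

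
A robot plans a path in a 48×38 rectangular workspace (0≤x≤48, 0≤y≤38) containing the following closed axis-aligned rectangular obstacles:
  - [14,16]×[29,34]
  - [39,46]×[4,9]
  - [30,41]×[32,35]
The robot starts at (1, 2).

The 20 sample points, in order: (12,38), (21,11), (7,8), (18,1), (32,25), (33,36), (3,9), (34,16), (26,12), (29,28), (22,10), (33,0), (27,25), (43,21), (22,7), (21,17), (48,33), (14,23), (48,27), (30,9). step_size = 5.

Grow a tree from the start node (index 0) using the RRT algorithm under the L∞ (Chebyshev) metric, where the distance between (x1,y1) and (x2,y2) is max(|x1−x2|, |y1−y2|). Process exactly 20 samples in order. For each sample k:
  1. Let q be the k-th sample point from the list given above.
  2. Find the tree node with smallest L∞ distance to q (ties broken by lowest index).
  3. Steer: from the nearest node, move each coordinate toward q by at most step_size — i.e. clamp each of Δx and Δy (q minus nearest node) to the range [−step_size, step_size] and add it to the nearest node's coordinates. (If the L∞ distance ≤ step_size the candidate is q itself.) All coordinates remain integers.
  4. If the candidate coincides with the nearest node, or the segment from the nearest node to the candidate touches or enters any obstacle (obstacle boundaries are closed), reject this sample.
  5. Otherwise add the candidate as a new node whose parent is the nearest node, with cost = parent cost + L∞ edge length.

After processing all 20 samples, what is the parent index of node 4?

1. q=(12,38) nearest=0 d=36 new=(6,7) → add node 1 parent=0 cost=5
2. q=(21,11) nearest=1 d=15 new=(11,11) → add node 2 parent=1 cost=10
3. q=(7,8) nearest=1 d=1 new=(7,8) → add node 3 parent=1 cost=6
4. q=(18,1) nearest=2 d=10 new=(16,6) → add node 4 parent=2 cost=15
5. q=(32,25) nearest=4 d=19 new=(21,11) → add node 5 parent=4 cost=20
6. q=(33,36) nearest=2 d=25 new=(16,16) → add node 6 parent=2 cost=15
7. q=(3,9) nearest=1 d=3 new=(3,9) → add node 7 parent=1 cost=8
8. q=(34,16) nearest=5 d=13 new=(26,16) → add node 8 parent=5 cost=25
9. q=(26,12) nearest=8 d=4 new=(26,12) → add node 9 parent=8 cost=29
10. q=(29,28) nearest=8 d=12 new=(29,21) → add node 10 parent=8 cost=30
11. q=(22,10) nearest=5 d=1 new=(22,10) → add node 11 parent=5 cost=21
12. q=(33,0) nearest=11 d=11 new=(27,5) → add node 12 parent=11 cost=26
13. q=(27,25) nearest=10 d=4 new=(27,25) → add node 13 parent=10 cost=34
14. q=(43,21) nearest=10 d=14 new=(34,21) → add node 14 parent=10 cost=35
15. q=(22,7) nearest=11 d=3 new=(22,7) → add node 15 parent=11 cost=24
16. q=(21,17) nearest=6 d=5 new=(21,17) → add node 16 parent=6 cost=20
17. q=(48,33) nearest=14 d=14 new=(39,26) → add node 17 parent=14 cost=40
18. q=(14,23) nearest=6 d=7 new=(14,21) → add node 18 parent=6 cost=20
19. q=(48,27) nearest=17 d=9 new=(44,27) → add node 19 parent=17 cost=45
20. q=(30,9) nearest=9 d=4 new=(30,9) → add node 20 parent=9 cost=33

Parent of node 4: 2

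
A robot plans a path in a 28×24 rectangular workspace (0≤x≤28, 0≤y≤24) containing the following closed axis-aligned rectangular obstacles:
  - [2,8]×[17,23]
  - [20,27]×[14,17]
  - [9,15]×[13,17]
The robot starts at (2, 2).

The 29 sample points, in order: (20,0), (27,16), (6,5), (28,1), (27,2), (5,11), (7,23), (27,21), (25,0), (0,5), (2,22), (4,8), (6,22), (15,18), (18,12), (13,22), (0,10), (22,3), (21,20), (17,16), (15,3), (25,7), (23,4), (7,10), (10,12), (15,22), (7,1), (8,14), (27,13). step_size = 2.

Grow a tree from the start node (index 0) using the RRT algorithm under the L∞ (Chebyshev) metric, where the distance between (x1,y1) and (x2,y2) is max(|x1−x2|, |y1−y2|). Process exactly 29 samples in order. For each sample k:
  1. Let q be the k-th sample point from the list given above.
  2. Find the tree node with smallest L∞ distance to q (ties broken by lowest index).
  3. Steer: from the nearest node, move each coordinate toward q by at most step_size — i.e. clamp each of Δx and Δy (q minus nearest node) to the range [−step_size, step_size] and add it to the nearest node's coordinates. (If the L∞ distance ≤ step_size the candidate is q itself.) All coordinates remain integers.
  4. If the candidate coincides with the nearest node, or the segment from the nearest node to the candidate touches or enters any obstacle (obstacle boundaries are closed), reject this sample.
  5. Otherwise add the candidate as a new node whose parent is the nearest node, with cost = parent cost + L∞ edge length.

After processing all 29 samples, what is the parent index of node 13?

Parent of node 13: 11

1. q=(20,0) nearest=0 d=18 new=(4,0) → add node 1 parent=0 cost=2
2. q=(27,16) nearest=1 d=23 new=(6,2) → add node 2 parent=1 cost=4
3. q=(6,5) nearest=2 d=3 new=(6,4) → add node 3 parent=2 cost=6
4. q=(28,1) nearest=2 d=22 new=(8,1) → add node 4 parent=2 cost=6
5. q=(27,2) nearest=4 d=19 new=(10,2) → add node 5 parent=4 cost=8
6. q=(5,11) nearest=3 d=7 new=(5,6) → add node 6 parent=3 cost=8
7. q=(7,23) nearest=6 d=17 new=(7,8) → add node 7 parent=6 cost=10
8. q=(27,21) nearest=5 d=19 new=(12,4) → add node 8 parent=5 cost=10
9. q=(25,0) nearest=8 d=13 new=(14,2) → add node 9 parent=8 cost=12
10. q=(0,5) nearest=0 d=3 new=(0,4) → add node 10 parent=0 cost=2
11. q=(2,22) nearest=7 d=14 new=(5,10) → add node 11 parent=7 cost=12
12. q=(4,8) nearest=6 d=2 new=(4,8) → add node 12 parent=6 cost=10
13. q=(6,22) nearest=11 d=12 new=(6,12) → add node 13 parent=11 cost=14
14. q=(15,18) nearest=13 d=9 new=(8,14) → add node 14 parent=13 cost=16
15. q=(18,12) nearest=8 d=8 new=(14,6) → add node 15 parent=8 cost=12
16. q=(13,22) nearest=14 d=8 new=(10,16) → blocked by [9,15]×[13,17], reject
17. q=(0,10) nearest=12 d=4 new=(2,10) → add node 16 parent=12 cost=12
18. q=(22,3) nearest=9 d=8 new=(16,3) → add node 17 parent=9 cost=14
19. q=(21,20) nearest=14 d=13 new=(10,16) → blocked by [9,15]×[13,17], reject
20. q=(17,16) nearest=14 d=9 new=(10,16) → blocked by [9,15]×[13,17], reject
21. q=(15,3) nearest=9 d=1 new=(15,3) → add node 18 parent=9 cost=13
22. q=(25,7) nearest=17 d=9 new=(18,5) → add node 19 parent=17 cost=16
23. q=(23,4) nearest=19 d=5 new=(20,4) → add node 20 parent=19 cost=18
24. q=(7,10) nearest=7 d=2 new=(7,10) → add node 21 parent=7 cost=12
25. q=(10,12) nearest=14 d=2 new=(10,12) → blocked by [9,15]×[13,17], reject
26. q=(15,22) nearest=14 d=8 new=(10,16) → blocked by [9,15]×[13,17], reject
27. q=(7,1) nearest=2 d=1 new=(7,1) → add node 22 parent=2 cost=5
28. q=(8,14) nearest=14 d=0 → coincident, reject
29. q=(27,13) nearest=19 d=9 new=(20,7) → add node 23 parent=19 cost=18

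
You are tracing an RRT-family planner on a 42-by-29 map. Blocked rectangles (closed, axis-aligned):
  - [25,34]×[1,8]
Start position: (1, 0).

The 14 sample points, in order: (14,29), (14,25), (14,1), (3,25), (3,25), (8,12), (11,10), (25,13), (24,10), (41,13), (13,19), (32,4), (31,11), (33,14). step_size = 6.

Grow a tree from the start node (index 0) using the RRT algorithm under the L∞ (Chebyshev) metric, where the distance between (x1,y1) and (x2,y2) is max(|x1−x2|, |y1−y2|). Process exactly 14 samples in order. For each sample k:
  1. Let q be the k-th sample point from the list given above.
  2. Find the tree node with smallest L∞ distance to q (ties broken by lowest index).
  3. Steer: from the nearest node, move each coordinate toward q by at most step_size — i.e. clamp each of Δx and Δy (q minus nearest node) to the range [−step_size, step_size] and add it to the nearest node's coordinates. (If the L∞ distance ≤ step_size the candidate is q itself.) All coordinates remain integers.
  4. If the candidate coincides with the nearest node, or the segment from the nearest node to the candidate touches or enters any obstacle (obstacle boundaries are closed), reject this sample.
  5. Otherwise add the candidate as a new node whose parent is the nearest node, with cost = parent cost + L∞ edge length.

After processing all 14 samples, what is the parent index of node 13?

Parent of node 13: 10

1. q=(14,29) nearest=0 d=29 new=(7,6) → add node 1 parent=0 cost=6
2. q=(14,25) nearest=1 d=19 new=(13,12) → add node 2 parent=1 cost=12
3. q=(14,1) nearest=1 d=7 new=(13,1) → add node 3 parent=1 cost=12
4. q=(3,25) nearest=2 d=13 new=(7,18) → add node 4 parent=2 cost=18
5. q=(3,25) nearest=4 d=7 new=(3,24) → add node 5 parent=4 cost=24
6. q=(8,12) nearest=2 d=5 new=(8,12) → add node 6 parent=2 cost=17
7. q=(11,10) nearest=2 d=2 new=(11,10) → add node 7 parent=2 cost=14
8. q=(25,13) nearest=2 d=12 new=(19,13) → add node 8 parent=2 cost=18
9. q=(24,10) nearest=8 d=5 new=(24,10) → add node 9 parent=8 cost=23
10. q=(41,13) nearest=9 d=17 new=(30,13) → add node 10 parent=9 cost=29
11. q=(13,19) nearest=4 d=6 new=(13,19) → add node 11 parent=4 cost=24
12. q=(32,4) nearest=9 d=8 new=(30,4) → blocked by [25,34]×[1,8], reject
13. q=(31,11) nearest=10 d=2 new=(31,11) → add node 12 parent=10 cost=31
14. q=(33,14) nearest=10 d=3 new=(33,14) → add node 13 parent=10 cost=32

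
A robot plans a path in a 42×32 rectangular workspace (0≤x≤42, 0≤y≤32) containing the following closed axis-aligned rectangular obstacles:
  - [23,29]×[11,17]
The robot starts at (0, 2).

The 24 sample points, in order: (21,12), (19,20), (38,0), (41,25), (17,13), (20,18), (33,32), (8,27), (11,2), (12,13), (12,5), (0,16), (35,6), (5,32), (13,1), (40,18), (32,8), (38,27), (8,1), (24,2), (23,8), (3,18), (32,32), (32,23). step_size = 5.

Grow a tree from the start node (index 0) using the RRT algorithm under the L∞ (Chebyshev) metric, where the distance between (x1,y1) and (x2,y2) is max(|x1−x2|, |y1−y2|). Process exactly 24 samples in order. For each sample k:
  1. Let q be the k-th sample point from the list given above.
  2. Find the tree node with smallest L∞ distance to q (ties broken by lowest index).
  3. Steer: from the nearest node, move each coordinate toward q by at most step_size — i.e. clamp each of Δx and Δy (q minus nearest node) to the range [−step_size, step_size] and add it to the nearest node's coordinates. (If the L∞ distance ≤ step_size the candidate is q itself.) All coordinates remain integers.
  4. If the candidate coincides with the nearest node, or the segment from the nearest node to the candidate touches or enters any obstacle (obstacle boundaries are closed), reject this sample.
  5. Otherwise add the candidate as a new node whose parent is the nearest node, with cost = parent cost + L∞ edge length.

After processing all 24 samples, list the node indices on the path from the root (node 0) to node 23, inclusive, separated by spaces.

Path: 0 1 2 3 4 5 6 7 23

1. q=(21,12) nearest=0 d=21 new=(5,7) → add node 1 parent=0 cost=5
2. q=(19,20) nearest=1 d=14 new=(10,12) → add node 2 parent=1 cost=10
3. q=(38,0) nearest=2 d=28 new=(15,7) → add node 3 parent=2 cost=15
4. q=(41,25) nearest=3 d=26 new=(20,12) → add node 4 parent=3 cost=20
5. q=(17,13) nearest=4 d=3 new=(17,13) → add node 5 parent=4 cost=23
6. q=(20,18) nearest=5 d=5 new=(20,18) → add node 6 parent=5 cost=28
7. q=(33,32) nearest=6 d=14 new=(25,23) → add node 7 parent=6 cost=33
8. q=(8,27) nearest=6 d=12 new=(15,23) → add node 8 parent=6 cost=33
9. q=(11,2) nearest=3 d=5 new=(11,2) → add node 9 parent=3 cost=20
10. q=(12,13) nearest=2 d=2 new=(12,13) → add node 10 parent=2 cost=12
11. q=(12,5) nearest=3 d=3 new=(12,5) → add node 11 parent=3 cost=18
12. q=(0,16) nearest=1 d=9 new=(0,12) → add node 12 parent=1 cost=10
13. q=(35,6) nearest=4 d=15 new=(25,7) → add node 13 parent=4 cost=25
14. q=(5,32) nearest=8 d=10 new=(10,28) → add node 14 parent=8 cost=38
15. q=(13,1) nearest=9 d=2 new=(13,1) → add node 15 parent=9 cost=22
16. q=(40,18) nearest=7 d=15 new=(30,18) → add node 16 parent=7 cost=38
17. q=(32,8) nearest=13 d=7 new=(30,8) → add node 17 parent=13 cost=30
18. q=(38,27) nearest=16 d=9 new=(35,23) → add node 18 parent=16 cost=43
19. q=(8,1) nearest=9 d=3 new=(8,1) → add node 19 parent=9 cost=23
20. q=(24,2) nearest=13 d=5 new=(24,2) → add node 20 parent=13 cost=30
21. q=(23,8) nearest=13 d=2 new=(23,8) → add node 21 parent=13 cost=27
22. q=(3,18) nearest=12 d=6 new=(3,17) → add node 22 parent=12 cost=15
23. q=(32,32) nearest=7 d=9 new=(30,28) → add node 23 parent=7 cost=38
24. q=(32,23) nearest=18 d=3 new=(32,23) → add node 24 parent=18 cost=46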